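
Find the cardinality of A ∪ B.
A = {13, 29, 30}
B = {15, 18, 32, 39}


Set A = {13, 29, 30}, |A| = 3
Set B = {15, 18, 32, 39}, |B| = 4
A ∩ B = {}, |A ∩ B| = 0
|A ∪ B| = |A| + |B| - |A ∩ B| = 3 + 4 - 0 = 7

7


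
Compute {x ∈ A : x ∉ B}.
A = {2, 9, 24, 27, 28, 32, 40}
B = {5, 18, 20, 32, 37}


Set A = {2, 9, 24, 27, 28, 32, 40}
Set B = {5, 18, 20, 32, 37}
Check each element of A against B:
2 ∉ B (include), 9 ∉ B (include), 24 ∉ B (include), 27 ∉ B (include), 28 ∉ B (include), 32 ∈ B, 40 ∉ B (include)
Elements of A not in B: {2, 9, 24, 27, 28, 40}

{2, 9, 24, 27, 28, 40}


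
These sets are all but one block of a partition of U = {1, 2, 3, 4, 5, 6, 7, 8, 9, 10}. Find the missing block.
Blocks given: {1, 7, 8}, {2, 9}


U = {1, 2, 3, 4, 5, 6, 7, 8, 9, 10}
Shown blocks: {1, 7, 8}, {2, 9}
A partition's blocks are pairwise disjoint and cover U, so the missing block = U \ (union of shown blocks).
Union of shown blocks: {1, 2, 7, 8, 9}
Missing block = U \ (union) = {3, 4, 5, 6, 10}

{3, 4, 5, 6, 10}


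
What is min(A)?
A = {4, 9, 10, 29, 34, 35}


Set A = {4, 9, 10, 29, 34, 35}
Elements in ascending order: 4, 9, 10, 29, 34, 35
The smallest element is 4.

4


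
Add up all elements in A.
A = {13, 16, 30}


Set A = {13, 16, 30}
Sum = 13 + 16 + 30 = 59

59


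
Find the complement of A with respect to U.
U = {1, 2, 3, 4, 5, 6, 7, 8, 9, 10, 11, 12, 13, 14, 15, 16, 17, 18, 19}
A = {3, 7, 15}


Universal set U = {1, 2, 3, 4, 5, 6, 7, 8, 9, 10, 11, 12, 13, 14, 15, 16, 17, 18, 19}
Set A = {3, 7, 15}
A' = U \ A = elements in U but not in A
Checking each element of U:
1 (not in A, include), 2 (not in A, include), 3 (in A, exclude), 4 (not in A, include), 5 (not in A, include), 6 (not in A, include), 7 (in A, exclude), 8 (not in A, include), 9 (not in A, include), 10 (not in A, include), 11 (not in A, include), 12 (not in A, include), 13 (not in A, include), 14 (not in A, include), 15 (in A, exclude), 16 (not in A, include), 17 (not in A, include), 18 (not in A, include), 19 (not in A, include)
A' = {1, 2, 4, 5, 6, 8, 9, 10, 11, 12, 13, 14, 16, 17, 18, 19}

{1, 2, 4, 5, 6, 8, 9, 10, 11, 12, 13, 14, 16, 17, 18, 19}


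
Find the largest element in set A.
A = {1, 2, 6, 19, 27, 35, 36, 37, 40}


Set A = {1, 2, 6, 19, 27, 35, 36, 37, 40}
Elements in ascending order: 1, 2, 6, 19, 27, 35, 36, 37, 40
The largest element is 40.

40


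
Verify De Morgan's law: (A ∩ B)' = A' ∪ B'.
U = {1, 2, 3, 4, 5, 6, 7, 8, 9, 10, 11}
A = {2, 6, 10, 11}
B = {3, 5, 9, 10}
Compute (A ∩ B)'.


U = {1, 2, 3, 4, 5, 6, 7, 8, 9, 10, 11}
A = {2, 6, 10, 11}, B = {3, 5, 9, 10}
A ∩ B = {10}
(A ∩ B)' = U \ (A ∩ B) = {1, 2, 3, 4, 5, 6, 7, 8, 9, 11}
Verification via A' ∪ B': A' = {1, 3, 4, 5, 7, 8, 9}, B' = {1, 2, 4, 6, 7, 8, 11}
A' ∪ B' = {1, 2, 3, 4, 5, 6, 7, 8, 9, 11} ✓

{1, 2, 3, 4, 5, 6, 7, 8, 9, 11}


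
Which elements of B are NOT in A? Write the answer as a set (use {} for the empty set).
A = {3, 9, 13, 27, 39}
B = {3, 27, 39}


Set A = {3, 9, 13, 27, 39}
Set B = {3, 27, 39}
Check each element of B against A:
3 ∈ A, 27 ∈ A, 39 ∈ A
Elements of B not in A: {}

{}


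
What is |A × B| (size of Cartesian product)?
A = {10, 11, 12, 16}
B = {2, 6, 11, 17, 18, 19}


Set A = {10, 11, 12, 16} has 4 elements.
Set B = {2, 6, 11, 17, 18, 19} has 6 elements.
|A × B| = |A| × |B| = 4 × 6 = 24

24


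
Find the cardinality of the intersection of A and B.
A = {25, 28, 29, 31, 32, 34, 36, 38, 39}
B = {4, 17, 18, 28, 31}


Set A = {25, 28, 29, 31, 32, 34, 36, 38, 39}
Set B = {4, 17, 18, 28, 31}
A ∩ B = {28, 31}
|A ∩ B| = 2

2


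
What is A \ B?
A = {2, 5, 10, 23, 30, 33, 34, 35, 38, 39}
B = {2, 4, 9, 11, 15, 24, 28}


Set A = {2, 5, 10, 23, 30, 33, 34, 35, 38, 39}
Set B = {2, 4, 9, 11, 15, 24, 28}
A \ B includes elements in A that are not in B.
Check each element of A:
2 (in B, remove), 5 (not in B, keep), 10 (not in B, keep), 23 (not in B, keep), 30 (not in B, keep), 33 (not in B, keep), 34 (not in B, keep), 35 (not in B, keep), 38 (not in B, keep), 39 (not in B, keep)
A \ B = {5, 10, 23, 30, 33, 34, 35, 38, 39}

{5, 10, 23, 30, 33, 34, 35, 38, 39}


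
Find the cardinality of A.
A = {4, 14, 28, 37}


Set A = {4, 14, 28, 37}
Listing elements: 4, 14, 28, 37
Counting: 4 elements
|A| = 4

4


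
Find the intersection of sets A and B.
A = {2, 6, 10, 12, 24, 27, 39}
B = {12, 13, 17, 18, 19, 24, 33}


Set A = {2, 6, 10, 12, 24, 27, 39}
Set B = {12, 13, 17, 18, 19, 24, 33}
A ∩ B includes only elements in both sets.
Check each element of A against B:
2 ✗, 6 ✗, 10 ✗, 12 ✓, 24 ✓, 27 ✗, 39 ✗
A ∩ B = {12, 24}

{12, 24}


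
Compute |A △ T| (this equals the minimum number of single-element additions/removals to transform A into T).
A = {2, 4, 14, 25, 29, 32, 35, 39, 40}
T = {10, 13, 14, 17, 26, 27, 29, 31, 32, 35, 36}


Set A = {2, 4, 14, 25, 29, 32, 35, 39, 40}
Set T = {10, 13, 14, 17, 26, 27, 29, 31, 32, 35, 36}
Elements to remove from A (in A, not in T): {2, 4, 25, 39, 40} → 5 removals
Elements to add to A (in T, not in A): {10, 13, 17, 26, 27, 31, 36} → 7 additions
Total edits = 5 + 7 = 12

12


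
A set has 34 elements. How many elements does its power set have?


The set has 34 elements.
The power set contains all possible subsets.
|P(A)| = 2^|A| = 2^34 = 17179869184

17179869184


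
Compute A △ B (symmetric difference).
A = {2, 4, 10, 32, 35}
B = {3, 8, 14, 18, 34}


Set A = {2, 4, 10, 32, 35}
Set B = {3, 8, 14, 18, 34}
A △ B = (A \ B) ∪ (B \ A)
Elements in A but not B: {2, 4, 10, 32, 35}
Elements in B but not A: {3, 8, 14, 18, 34}
A △ B = {2, 3, 4, 8, 10, 14, 18, 32, 34, 35}

{2, 3, 4, 8, 10, 14, 18, 32, 34, 35}


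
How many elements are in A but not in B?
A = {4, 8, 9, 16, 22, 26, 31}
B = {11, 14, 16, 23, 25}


Set A = {4, 8, 9, 16, 22, 26, 31}
Set B = {11, 14, 16, 23, 25}
A \ B = {4, 8, 9, 22, 26, 31}
|A \ B| = 6

6


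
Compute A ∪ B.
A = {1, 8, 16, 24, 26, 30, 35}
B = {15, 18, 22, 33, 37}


Set A = {1, 8, 16, 24, 26, 30, 35}
Set B = {15, 18, 22, 33, 37}
A ∪ B includes all elements in either set.
Elements from A: {1, 8, 16, 24, 26, 30, 35}
Elements from B not already included: {15, 18, 22, 33, 37}
A ∪ B = {1, 8, 15, 16, 18, 22, 24, 26, 30, 33, 35, 37}

{1, 8, 15, 16, 18, 22, 24, 26, 30, 33, 35, 37}


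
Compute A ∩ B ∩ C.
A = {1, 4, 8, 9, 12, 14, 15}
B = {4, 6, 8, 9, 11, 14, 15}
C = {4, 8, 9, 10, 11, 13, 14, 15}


Set A = {1, 4, 8, 9, 12, 14, 15}
Set B = {4, 6, 8, 9, 11, 14, 15}
Set C = {4, 8, 9, 10, 11, 13, 14, 15}
First, A ∩ B = {4, 8, 9, 14, 15}
Then, (A ∩ B) ∩ C = {4, 8, 9, 14, 15}

{4, 8, 9, 14, 15}


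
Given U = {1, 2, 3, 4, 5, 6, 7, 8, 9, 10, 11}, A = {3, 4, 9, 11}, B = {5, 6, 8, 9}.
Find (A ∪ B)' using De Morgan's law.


U = {1, 2, 3, 4, 5, 6, 7, 8, 9, 10, 11}
A = {3, 4, 9, 11}, B = {5, 6, 8, 9}
A ∪ B = {3, 4, 5, 6, 8, 9, 11}
(A ∪ B)' = U \ (A ∪ B) = {1, 2, 7, 10}
Verification via A' ∩ B': A' = {1, 2, 5, 6, 7, 8, 10}, B' = {1, 2, 3, 4, 7, 10, 11}
A' ∩ B' = {1, 2, 7, 10} ✓

{1, 2, 7, 10}


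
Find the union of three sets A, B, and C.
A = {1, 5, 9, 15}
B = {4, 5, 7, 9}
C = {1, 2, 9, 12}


Set A = {1, 5, 9, 15}
Set B = {4, 5, 7, 9}
Set C = {1, 2, 9, 12}
First, A ∪ B = {1, 4, 5, 7, 9, 15}
Then, (A ∪ B) ∪ C = {1, 2, 4, 5, 7, 9, 12, 15}

{1, 2, 4, 5, 7, 9, 12, 15}


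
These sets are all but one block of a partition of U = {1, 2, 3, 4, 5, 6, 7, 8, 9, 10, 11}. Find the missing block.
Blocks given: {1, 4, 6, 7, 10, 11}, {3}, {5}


U = {1, 2, 3, 4, 5, 6, 7, 8, 9, 10, 11}
Shown blocks: {1, 4, 6, 7, 10, 11}, {3}, {5}
A partition's blocks are pairwise disjoint and cover U, so the missing block = U \ (union of shown blocks).
Union of shown blocks: {1, 3, 4, 5, 6, 7, 10, 11}
Missing block = U \ (union) = {2, 8, 9}

{2, 8, 9}


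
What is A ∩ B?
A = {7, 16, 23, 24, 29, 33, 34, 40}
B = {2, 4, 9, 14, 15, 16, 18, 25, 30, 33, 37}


Set A = {7, 16, 23, 24, 29, 33, 34, 40}
Set B = {2, 4, 9, 14, 15, 16, 18, 25, 30, 33, 37}
A ∩ B includes only elements in both sets.
Check each element of A against B:
7 ✗, 16 ✓, 23 ✗, 24 ✗, 29 ✗, 33 ✓, 34 ✗, 40 ✗
A ∩ B = {16, 33}

{16, 33}


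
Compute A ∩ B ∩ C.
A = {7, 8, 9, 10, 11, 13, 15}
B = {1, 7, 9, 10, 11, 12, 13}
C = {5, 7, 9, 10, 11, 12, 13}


Set A = {7, 8, 9, 10, 11, 13, 15}
Set B = {1, 7, 9, 10, 11, 12, 13}
Set C = {5, 7, 9, 10, 11, 12, 13}
First, A ∩ B = {7, 9, 10, 11, 13}
Then, (A ∩ B) ∩ C = {7, 9, 10, 11, 13}

{7, 9, 10, 11, 13}


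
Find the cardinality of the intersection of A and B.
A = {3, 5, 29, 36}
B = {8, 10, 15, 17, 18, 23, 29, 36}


Set A = {3, 5, 29, 36}
Set B = {8, 10, 15, 17, 18, 23, 29, 36}
A ∩ B = {29, 36}
|A ∩ B| = 2

2


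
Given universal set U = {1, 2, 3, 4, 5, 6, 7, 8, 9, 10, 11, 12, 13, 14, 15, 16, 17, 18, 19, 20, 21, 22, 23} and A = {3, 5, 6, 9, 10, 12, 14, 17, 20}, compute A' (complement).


Universal set U = {1, 2, 3, 4, 5, 6, 7, 8, 9, 10, 11, 12, 13, 14, 15, 16, 17, 18, 19, 20, 21, 22, 23}
Set A = {3, 5, 6, 9, 10, 12, 14, 17, 20}
A' = U \ A = elements in U but not in A
Checking each element of U:
1 (not in A, include), 2 (not in A, include), 3 (in A, exclude), 4 (not in A, include), 5 (in A, exclude), 6 (in A, exclude), 7 (not in A, include), 8 (not in A, include), 9 (in A, exclude), 10 (in A, exclude), 11 (not in A, include), 12 (in A, exclude), 13 (not in A, include), 14 (in A, exclude), 15 (not in A, include), 16 (not in A, include), 17 (in A, exclude), 18 (not in A, include), 19 (not in A, include), 20 (in A, exclude), 21 (not in A, include), 22 (not in A, include), 23 (not in A, include)
A' = {1, 2, 4, 7, 8, 11, 13, 15, 16, 18, 19, 21, 22, 23}

{1, 2, 4, 7, 8, 11, 13, 15, 16, 18, 19, 21, 22, 23}


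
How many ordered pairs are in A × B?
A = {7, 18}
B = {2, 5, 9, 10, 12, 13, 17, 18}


Set A = {7, 18} has 2 elements.
Set B = {2, 5, 9, 10, 12, 13, 17, 18} has 8 elements.
|A × B| = |A| × |B| = 2 × 8 = 16

16


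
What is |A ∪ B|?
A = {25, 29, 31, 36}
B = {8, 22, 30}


Set A = {25, 29, 31, 36}, |A| = 4
Set B = {8, 22, 30}, |B| = 3
A ∩ B = {}, |A ∩ B| = 0
|A ∪ B| = |A| + |B| - |A ∩ B| = 4 + 3 - 0 = 7

7


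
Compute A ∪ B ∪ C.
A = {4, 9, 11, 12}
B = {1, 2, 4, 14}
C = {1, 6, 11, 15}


Set A = {4, 9, 11, 12}
Set B = {1, 2, 4, 14}
Set C = {1, 6, 11, 15}
First, A ∪ B = {1, 2, 4, 9, 11, 12, 14}
Then, (A ∪ B) ∪ C = {1, 2, 4, 6, 9, 11, 12, 14, 15}

{1, 2, 4, 6, 9, 11, 12, 14, 15}


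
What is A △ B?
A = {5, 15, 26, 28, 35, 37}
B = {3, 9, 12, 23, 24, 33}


Set A = {5, 15, 26, 28, 35, 37}
Set B = {3, 9, 12, 23, 24, 33}
A △ B = (A \ B) ∪ (B \ A)
Elements in A but not B: {5, 15, 26, 28, 35, 37}
Elements in B but not A: {3, 9, 12, 23, 24, 33}
A △ B = {3, 5, 9, 12, 15, 23, 24, 26, 28, 33, 35, 37}

{3, 5, 9, 12, 15, 23, 24, 26, 28, 33, 35, 37}


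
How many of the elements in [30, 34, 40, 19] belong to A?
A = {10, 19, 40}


Set A = {10, 19, 40}
Candidates: [30, 34, 40, 19]
Check each candidate:
30 ∉ A, 34 ∉ A, 40 ∈ A, 19 ∈ A
Count of candidates in A: 2

2


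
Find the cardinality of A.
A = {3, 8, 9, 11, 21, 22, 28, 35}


Set A = {3, 8, 9, 11, 21, 22, 28, 35}
Listing elements: 3, 8, 9, 11, 21, 22, 28, 35
Counting: 8 elements
|A| = 8

8


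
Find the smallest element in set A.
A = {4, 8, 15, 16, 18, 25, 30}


Set A = {4, 8, 15, 16, 18, 25, 30}
Elements in ascending order: 4, 8, 15, 16, 18, 25, 30
The smallest element is 4.

4


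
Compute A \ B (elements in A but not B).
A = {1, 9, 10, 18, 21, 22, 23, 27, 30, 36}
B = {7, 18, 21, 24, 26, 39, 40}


Set A = {1, 9, 10, 18, 21, 22, 23, 27, 30, 36}
Set B = {7, 18, 21, 24, 26, 39, 40}
A \ B includes elements in A that are not in B.
Check each element of A:
1 (not in B, keep), 9 (not in B, keep), 10 (not in B, keep), 18 (in B, remove), 21 (in B, remove), 22 (not in B, keep), 23 (not in B, keep), 27 (not in B, keep), 30 (not in B, keep), 36 (not in B, keep)
A \ B = {1, 9, 10, 22, 23, 27, 30, 36}

{1, 9, 10, 22, 23, 27, 30, 36}


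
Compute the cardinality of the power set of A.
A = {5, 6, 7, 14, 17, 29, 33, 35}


Set A = {5, 6, 7, 14, 17, 29, 33, 35}
|A| = 8
The power set P(A) contains all subsets of A.
|P(A)| = 2^|A| = 2^8 = 256

256


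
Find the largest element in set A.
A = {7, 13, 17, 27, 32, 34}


Set A = {7, 13, 17, 27, 32, 34}
Elements in ascending order: 7, 13, 17, 27, 32, 34
The largest element is 34.

34


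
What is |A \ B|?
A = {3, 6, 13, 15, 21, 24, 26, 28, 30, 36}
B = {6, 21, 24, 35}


Set A = {3, 6, 13, 15, 21, 24, 26, 28, 30, 36}
Set B = {6, 21, 24, 35}
A \ B = {3, 13, 15, 26, 28, 30, 36}
|A \ B| = 7

7


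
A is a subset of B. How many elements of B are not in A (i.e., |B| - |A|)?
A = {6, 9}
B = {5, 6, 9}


Set A = {6, 9}, |A| = 2
Set B = {5, 6, 9}, |B| = 3
Since A ⊆ B: B \ A = {5}
|B| - |A| = 3 - 2 = 1

1


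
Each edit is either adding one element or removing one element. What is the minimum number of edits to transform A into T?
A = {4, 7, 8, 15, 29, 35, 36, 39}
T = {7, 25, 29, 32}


Set A = {4, 7, 8, 15, 29, 35, 36, 39}
Set T = {7, 25, 29, 32}
Elements to remove from A (in A, not in T): {4, 8, 15, 35, 36, 39} → 6 removals
Elements to add to A (in T, not in A): {25, 32} → 2 additions
Total edits = 6 + 2 = 8

8


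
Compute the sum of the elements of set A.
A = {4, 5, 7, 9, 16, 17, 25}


Set A = {4, 5, 7, 9, 16, 17, 25}
Sum = 4 + 5 + 7 + 9 + 16 + 17 + 25 = 83

83


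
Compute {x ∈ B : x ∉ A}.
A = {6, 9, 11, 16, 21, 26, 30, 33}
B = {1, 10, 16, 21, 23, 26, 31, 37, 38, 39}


Set A = {6, 9, 11, 16, 21, 26, 30, 33}
Set B = {1, 10, 16, 21, 23, 26, 31, 37, 38, 39}
Check each element of B against A:
1 ∉ A (include), 10 ∉ A (include), 16 ∈ A, 21 ∈ A, 23 ∉ A (include), 26 ∈ A, 31 ∉ A (include), 37 ∉ A (include), 38 ∉ A (include), 39 ∉ A (include)
Elements of B not in A: {1, 10, 23, 31, 37, 38, 39}

{1, 10, 23, 31, 37, 38, 39}


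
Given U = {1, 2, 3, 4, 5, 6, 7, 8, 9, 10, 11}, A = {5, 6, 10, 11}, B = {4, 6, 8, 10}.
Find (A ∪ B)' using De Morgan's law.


U = {1, 2, 3, 4, 5, 6, 7, 8, 9, 10, 11}
A = {5, 6, 10, 11}, B = {4, 6, 8, 10}
A ∪ B = {4, 5, 6, 8, 10, 11}
(A ∪ B)' = U \ (A ∪ B) = {1, 2, 3, 7, 9}
Verification via A' ∩ B': A' = {1, 2, 3, 4, 7, 8, 9}, B' = {1, 2, 3, 5, 7, 9, 11}
A' ∩ B' = {1, 2, 3, 7, 9} ✓

{1, 2, 3, 7, 9}


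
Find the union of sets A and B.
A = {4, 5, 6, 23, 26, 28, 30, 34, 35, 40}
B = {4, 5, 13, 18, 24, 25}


Set A = {4, 5, 6, 23, 26, 28, 30, 34, 35, 40}
Set B = {4, 5, 13, 18, 24, 25}
A ∪ B includes all elements in either set.
Elements from A: {4, 5, 6, 23, 26, 28, 30, 34, 35, 40}
Elements from B not already included: {13, 18, 24, 25}
A ∪ B = {4, 5, 6, 13, 18, 23, 24, 25, 26, 28, 30, 34, 35, 40}

{4, 5, 6, 13, 18, 23, 24, 25, 26, 28, 30, 34, 35, 40}


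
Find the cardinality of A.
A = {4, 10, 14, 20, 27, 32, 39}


Set A = {4, 10, 14, 20, 27, 32, 39}
Listing elements: 4, 10, 14, 20, 27, 32, 39
Counting: 7 elements
|A| = 7

7


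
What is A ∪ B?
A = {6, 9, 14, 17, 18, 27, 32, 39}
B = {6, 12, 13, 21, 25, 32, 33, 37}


Set A = {6, 9, 14, 17, 18, 27, 32, 39}
Set B = {6, 12, 13, 21, 25, 32, 33, 37}
A ∪ B includes all elements in either set.
Elements from A: {6, 9, 14, 17, 18, 27, 32, 39}
Elements from B not already included: {12, 13, 21, 25, 33, 37}
A ∪ B = {6, 9, 12, 13, 14, 17, 18, 21, 25, 27, 32, 33, 37, 39}

{6, 9, 12, 13, 14, 17, 18, 21, 25, 27, 32, 33, 37, 39}


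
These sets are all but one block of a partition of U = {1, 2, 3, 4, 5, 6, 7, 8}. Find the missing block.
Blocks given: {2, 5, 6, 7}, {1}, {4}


U = {1, 2, 3, 4, 5, 6, 7, 8}
Shown blocks: {2, 5, 6, 7}, {1}, {4}
A partition's blocks are pairwise disjoint and cover U, so the missing block = U \ (union of shown blocks).
Union of shown blocks: {1, 2, 4, 5, 6, 7}
Missing block = U \ (union) = {3, 8}

{3, 8}


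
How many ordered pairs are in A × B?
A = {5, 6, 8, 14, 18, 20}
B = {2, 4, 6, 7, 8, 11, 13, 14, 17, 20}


Set A = {5, 6, 8, 14, 18, 20} has 6 elements.
Set B = {2, 4, 6, 7, 8, 11, 13, 14, 17, 20} has 10 elements.
|A × B| = |A| × |B| = 6 × 10 = 60

60


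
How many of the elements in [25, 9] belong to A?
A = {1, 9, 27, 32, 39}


Set A = {1, 9, 27, 32, 39}
Candidates: [25, 9]
Check each candidate:
25 ∉ A, 9 ∈ A
Count of candidates in A: 1

1


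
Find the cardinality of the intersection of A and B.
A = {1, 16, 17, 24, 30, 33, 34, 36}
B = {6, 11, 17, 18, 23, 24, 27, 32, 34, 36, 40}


Set A = {1, 16, 17, 24, 30, 33, 34, 36}
Set B = {6, 11, 17, 18, 23, 24, 27, 32, 34, 36, 40}
A ∩ B = {17, 24, 34, 36}
|A ∩ B| = 4

4


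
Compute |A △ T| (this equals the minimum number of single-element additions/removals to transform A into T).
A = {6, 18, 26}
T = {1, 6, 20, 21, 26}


Set A = {6, 18, 26}
Set T = {1, 6, 20, 21, 26}
Elements to remove from A (in A, not in T): {18} → 1 removals
Elements to add to A (in T, not in A): {1, 20, 21} → 3 additions
Total edits = 1 + 3 = 4

4


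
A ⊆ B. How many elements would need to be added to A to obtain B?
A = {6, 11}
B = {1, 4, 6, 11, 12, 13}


Set A = {6, 11}, |A| = 2
Set B = {1, 4, 6, 11, 12, 13}, |B| = 6
Since A ⊆ B: B \ A = {1, 4, 12, 13}
|B| - |A| = 6 - 2 = 4

4


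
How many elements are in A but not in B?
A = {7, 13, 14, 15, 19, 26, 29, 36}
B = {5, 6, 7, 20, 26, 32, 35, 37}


Set A = {7, 13, 14, 15, 19, 26, 29, 36}
Set B = {5, 6, 7, 20, 26, 32, 35, 37}
A \ B = {13, 14, 15, 19, 29, 36}
|A \ B| = 6

6


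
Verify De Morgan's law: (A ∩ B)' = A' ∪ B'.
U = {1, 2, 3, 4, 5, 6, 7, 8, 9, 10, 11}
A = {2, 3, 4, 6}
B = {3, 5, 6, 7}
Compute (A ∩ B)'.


U = {1, 2, 3, 4, 5, 6, 7, 8, 9, 10, 11}
A = {2, 3, 4, 6}, B = {3, 5, 6, 7}
A ∩ B = {3, 6}
(A ∩ B)' = U \ (A ∩ B) = {1, 2, 4, 5, 7, 8, 9, 10, 11}
Verification via A' ∪ B': A' = {1, 5, 7, 8, 9, 10, 11}, B' = {1, 2, 4, 8, 9, 10, 11}
A' ∪ B' = {1, 2, 4, 5, 7, 8, 9, 10, 11} ✓

{1, 2, 4, 5, 7, 8, 9, 10, 11}


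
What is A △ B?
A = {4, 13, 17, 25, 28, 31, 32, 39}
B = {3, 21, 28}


Set A = {4, 13, 17, 25, 28, 31, 32, 39}
Set B = {3, 21, 28}
A △ B = (A \ B) ∪ (B \ A)
Elements in A but not B: {4, 13, 17, 25, 31, 32, 39}
Elements in B but not A: {3, 21}
A △ B = {3, 4, 13, 17, 21, 25, 31, 32, 39}

{3, 4, 13, 17, 21, 25, 31, 32, 39}


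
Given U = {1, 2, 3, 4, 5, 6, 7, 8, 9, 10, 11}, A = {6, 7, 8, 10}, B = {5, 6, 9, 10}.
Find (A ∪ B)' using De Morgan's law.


U = {1, 2, 3, 4, 5, 6, 7, 8, 9, 10, 11}
A = {6, 7, 8, 10}, B = {5, 6, 9, 10}
A ∪ B = {5, 6, 7, 8, 9, 10}
(A ∪ B)' = U \ (A ∪ B) = {1, 2, 3, 4, 11}
Verification via A' ∩ B': A' = {1, 2, 3, 4, 5, 9, 11}, B' = {1, 2, 3, 4, 7, 8, 11}
A' ∩ B' = {1, 2, 3, 4, 11} ✓

{1, 2, 3, 4, 11}


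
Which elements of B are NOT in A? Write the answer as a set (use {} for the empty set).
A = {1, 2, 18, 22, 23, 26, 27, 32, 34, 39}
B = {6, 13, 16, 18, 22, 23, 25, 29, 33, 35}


Set A = {1, 2, 18, 22, 23, 26, 27, 32, 34, 39}
Set B = {6, 13, 16, 18, 22, 23, 25, 29, 33, 35}
Check each element of B against A:
6 ∉ A (include), 13 ∉ A (include), 16 ∉ A (include), 18 ∈ A, 22 ∈ A, 23 ∈ A, 25 ∉ A (include), 29 ∉ A (include), 33 ∉ A (include), 35 ∉ A (include)
Elements of B not in A: {6, 13, 16, 25, 29, 33, 35}

{6, 13, 16, 25, 29, 33, 35}


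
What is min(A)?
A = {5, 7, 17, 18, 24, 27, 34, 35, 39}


Set A = {5, 7, 17, 18, 24, 27, 34, 35, 39}
Elements in ascending order: 5, 7, 17, 18, 24, 27, 34, 35, 39
The smallest element is 5.

5


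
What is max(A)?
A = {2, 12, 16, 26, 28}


Set A = {2, 12, 16, 26, 28}
Elements in ascending order: 2, 12, 16, 26, 28
The largest element is 28.

28


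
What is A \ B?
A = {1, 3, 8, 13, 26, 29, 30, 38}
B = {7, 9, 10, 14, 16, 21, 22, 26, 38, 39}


Set A = {1, 3, 8, 13, 26, 29, 30, 38}
Set B = {7, 9, 10, 14, 16, 21, 22, 26, 38, 39}
A \ B includes elements in A that are not in B.
Check each element of A:
1 (not in B, keep), 3 (not in B, keep), 8 (not in B, keep), 13 (not in B, keep), 26 (in B, remove), 29 (not in B, keep), 30 (not in B, keep), 38 (in B, remove)
A \ B = {1, 3, 8, 13, 29, 30}

{1, 3, 8, 13, 29, 30}


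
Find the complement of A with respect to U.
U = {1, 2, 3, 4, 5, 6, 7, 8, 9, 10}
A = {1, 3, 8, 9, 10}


Universal set U = {1, 2, 3, 4, 5, 6, 7, 8, 9, 10}
Set A = {1, 3, 8, 9, 10}
A' = U \ A = elements in U but not in A
Checking each element of U:
1 (in A, exclude), 2 (not in A, include), 3 (in A, exclude), 4 (not in A, include), 5 (not in A, include), 6 (not in A, include), 7 (not in A, include), 8 (in A, exclude), 9 (in A, exclude), 10 (in A, exclude)
A' = {2, 4, 5, 6, 7}

{2, 4, 5, 6, 7}


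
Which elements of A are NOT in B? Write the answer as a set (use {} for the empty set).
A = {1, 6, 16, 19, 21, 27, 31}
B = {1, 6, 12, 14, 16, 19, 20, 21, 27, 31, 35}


Set A = {1, 6, 16, 19, 21, 27, 31}
Set B = {1, 6, 12, 14, 16, 19, 20, 21, 27, 31, 35}
Check each element of A against B:
1 ∈ B, 6 ∈ B, 16 ∈ B, 19 ∈ B, 21 ∈ B, 27 ∈ B, 31 ∈ B
Elements of A not in B: {}

{}


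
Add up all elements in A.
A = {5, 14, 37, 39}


Set A = {5, 14, 37, 39}
Sum = 5 + 14 + 37 + 39 = 95

95


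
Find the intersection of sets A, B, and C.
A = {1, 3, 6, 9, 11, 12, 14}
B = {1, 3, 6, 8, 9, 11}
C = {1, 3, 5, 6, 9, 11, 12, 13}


Set A = {1, 3, 6, 9, 11, 12, 14}
Set B = {1, 3, 6, 8, 9, 11}
Set C = {1, 3, 5, 6, 9, 11, 12, 13}
First, A ∩ B = {1, 3, 6, 9, 11}
Then, (A ∩ B) ∩ C = {1, 3, 6, 9, 11}

{1, 3, 6, 9, 11}


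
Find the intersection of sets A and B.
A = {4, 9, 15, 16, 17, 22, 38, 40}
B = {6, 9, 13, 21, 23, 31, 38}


Set A = {4, 9, 15, 16, 17, 22, 38, 40}
Set B = {6, 9, 13, 21, 23, 31, 38}
A ∩ B includes only elements in both sets.
Check each element of A against B:
4 ✗, 9 ✓, 15 ✗, 16 ✗, 17 ✗, 22 ✗, 38 ✓, 40 ✗
A ∩ B = {9, 38}

{9, 38}


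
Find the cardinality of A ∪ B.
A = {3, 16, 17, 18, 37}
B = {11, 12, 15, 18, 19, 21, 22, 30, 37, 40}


Set A = {3, 16, 17, 18, 37}, |A| = 5
Set B = {11, 12, 15, 18, 19, 21, 22, 30, 37, 40}, |B| = 10
A ∩ B = {18, 37}, |A ∩ B| = 2
|A ∪ B| = |A| + |B| - |A ∩ B| = 5 + 10 - 2 = 13

13


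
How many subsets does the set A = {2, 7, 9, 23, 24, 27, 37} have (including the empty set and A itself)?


Set A = {2, 7, 9, 23, 24, 27, 37}
|A| = 7
The power set P(A) contains all subsets of A.
|P(A)| = 2^|A| = 2^7 = 128

128


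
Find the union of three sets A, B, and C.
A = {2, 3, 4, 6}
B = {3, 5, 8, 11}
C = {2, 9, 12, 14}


Set A = {2, 3, 4, 6}
Set B = {3, 5, 8, 11}
Set C = {2, 9, 12, 14}
First, A ∪ B = {2, 3, 4, 5, 6, 8, 11}
Then, (A ∪ B) ∪ C = {2, 3, 4, 5, 6, 8, 9, 11, 12, 14}

{2, 3, 4, 5, 6, 8, 9, 11, 12, 14}


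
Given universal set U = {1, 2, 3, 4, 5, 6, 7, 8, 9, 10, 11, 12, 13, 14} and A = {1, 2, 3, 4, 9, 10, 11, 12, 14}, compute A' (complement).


Universal set U = {1, 2, 3, 4, 5, 6, 7, 8, 9, 10, 11, 12, 13, 14}
Set A = {1, 2, 3, 4, 9, 10, 11, 12, 14}
A' = U \ A = elements in U but not in A
Checking each element of U:
1 (in A, exclude), 2 (in A, exclude), 3 (in A, exclude), 4 (in A, exclude), 5 (not in A, include), 6 (not in A, include), 7 (not in A, include), 8 (not in A, include), 9 (in A, exclude), 10 (in A, exclude), 11 (in A, exclude), 12 (in A, exclude), 13 (not in A, include), 14 (in A, exclude)
A' = {5, 6, 7, 8, 13}

{5, 6, 7, 8, 13}


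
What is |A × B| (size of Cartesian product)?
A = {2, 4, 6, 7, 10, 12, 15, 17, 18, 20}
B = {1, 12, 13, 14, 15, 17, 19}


Set A = {2, 4, 6, 7, 10, 12, 15, 17, 18, 20} has 10 elements.
Set B = {1, 12, 13, 14, 15, 17, 19} has 7 elements.
|A × B| = |A| × |B| = 10 × 7 = 70

70


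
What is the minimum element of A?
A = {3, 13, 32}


Set A = {3, 13, 32}
Elements in ascending order: 3, 13, 32
The smallest element is 3.

3


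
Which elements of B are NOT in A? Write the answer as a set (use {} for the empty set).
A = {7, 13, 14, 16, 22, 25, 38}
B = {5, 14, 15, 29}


Set A = {7, 13, 14, 16, 22, 25, 38}
Set B = {5, 14, 15, 29}
Check each element of B against A:
5 ∉ A (include), 14 ∈ A, 15 ∉ A (include), 29 ∉ A (include)
Elements of B not in A: {5, 15, 29}

{5, 15, 29}


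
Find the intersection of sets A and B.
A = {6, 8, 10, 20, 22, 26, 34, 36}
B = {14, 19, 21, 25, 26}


Set A = {6, 8, 10, 20, 22, 26, 34, 36}
Set B = {14, 19, 21, 25, 26}
A ∩ B includes only elements in both sets.
Check each element of A against B:
6 ✗, 8 ✗, 10 ✗, 20 ✗, 22 ✗, 26 ✓, 34 ✗, 36 ✗
A ∩ B = {26}

{26}


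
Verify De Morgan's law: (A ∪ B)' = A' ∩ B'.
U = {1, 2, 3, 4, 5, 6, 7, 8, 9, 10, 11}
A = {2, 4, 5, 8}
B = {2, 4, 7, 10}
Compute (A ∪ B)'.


U = {1, 2, 3, 4, 5, 6, 7, 8, 9, 10, 11}
A = {2, 4, 5, 8}, B = {2, 4, 7, 10}
A ∪ B = {2, 4, 5, 7, 8, 10}
(A ∪ B)' = U \ (A ∪ B) = {1, 3, 6, 9, 11}
Verification via A' ∩ B': A' = {1, 3, 6, 7, 9, 10, 11}, B' = {1, 3, 5, 6, 8, 9, 11}
A' ∩ B' = {1, 3, 6, 9, 11} ✓

{1, 3, 6, 9, 11}


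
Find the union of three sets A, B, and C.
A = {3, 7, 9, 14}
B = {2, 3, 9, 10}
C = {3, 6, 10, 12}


Set A = {3, 7, 9, 14}
Set B = {2, 3, 9, 10}
Set C = {3, 6, 10, 12}
First, A ∪ B = {2, 3, 7, 9, 10, 14}
Then, (A ∪ B) ∪ C = {2, 3, 6, 7, 9, 10, 12, 14}

{2, 3, 6, 7, 9, 10, 12, 14}


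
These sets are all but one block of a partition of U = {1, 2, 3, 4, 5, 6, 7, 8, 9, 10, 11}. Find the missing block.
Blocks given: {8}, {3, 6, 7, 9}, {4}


U = {1, 2, 3, 4, 5, 6, 7, 8, 9, 10, 11}
Shown blocks: {8}, {3, 6, 7, 9}, {4}
A partition's blocks are pairwise disjoint and cover U, so the missing block = U \ (union of shown blocks).
Union of shown blocks: {3, 4, 6, 7, 8, 9}
Missing block = U \ (union) = {1, 2, 5, 10, 11}

{1, 2, 5, 10, 11}


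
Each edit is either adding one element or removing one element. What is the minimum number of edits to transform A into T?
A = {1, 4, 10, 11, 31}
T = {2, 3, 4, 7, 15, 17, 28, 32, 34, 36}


Set A = {1, 4, 10, 11, 31}
Set T = {2, 3, 4, 7, 15, 17, 28, 32, 34, 36}
Elements to remove from A (in A, not in T): {1, 10, 11, 31} → 4 removals
Elements to add to A (in T, not in A): {2, 3, 7, 15, 17, 28, 32, 34, 36} → 9 additions
Total edits = 4 + 9 = 13

13


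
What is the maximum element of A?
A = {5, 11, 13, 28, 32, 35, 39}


Set A = {5, 11, 13, 28, 32, 35, 39}
Elements in ascending order: 5, 11, 13, 28, 32, 35, 39
The largest element is 39.

39


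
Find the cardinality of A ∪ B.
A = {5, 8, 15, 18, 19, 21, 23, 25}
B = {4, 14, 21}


Set A = {5, 8, 15, 18, 19, 21, 23, 25}, |A| = 8
Set B = {4, 14, 21}, |B| = 3
A ∩ B = {21}, |A ∩ B| = 1
|A ∪ B| = |A| + |B| - |A ∩ B| = 8 + 3 - 1 = 10

10


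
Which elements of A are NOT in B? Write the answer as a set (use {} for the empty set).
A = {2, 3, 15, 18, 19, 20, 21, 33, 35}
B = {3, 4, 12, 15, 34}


Set A = {2, 3, 15, 18, 19, 20, 21, 33, 35}
Set B = {3, 4, 12, 15, 34}
Check each element of A against B:
2 ∉ B (include), 3 ∈ B, 15 ∈ B, 18 ∉ B (include), 19 ∉ B (include), 20 ∉ B (include), 21 ∉ B (include), 33 ∉ B (include), 35 ∉ B (include)
Elements of A not in B: {2, 18, 19, 20, 21, 33, 35}

{2, 18, 19, 20, 21, 33, 35}


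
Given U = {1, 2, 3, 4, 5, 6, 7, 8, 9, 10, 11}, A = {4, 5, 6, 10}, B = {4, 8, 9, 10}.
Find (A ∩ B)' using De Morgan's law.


U = {1, 2, 3, 4, 5, 6, 7, 8, 9, 10, 11}
A = {4, 5, 6, 10}, B = {4, 8, 9, 10}
A ∩ B = {4, 10}
(A ∩ B)' = U \ (A ∩ B) = {1, 2, 3, 5, 6, 7, 8, 9, 11}
Verification via A' ∪ B': A' = {1, 2, 3, 7, 8, 9, 11}, B' = {1, 2, 3, 5, 6, 7, 11}
A' ∪ B' = {1, 2, 3, 5, 6, 7, 8, 9, 11} ✓

{1, 2, 3, 5, 6, 7, 8, 9, 11}


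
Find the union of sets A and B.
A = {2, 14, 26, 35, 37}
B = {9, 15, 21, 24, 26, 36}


Set A = {2, 14, 26, 35, 37}
Set B = {9, 15, 21, 24, 26, 36}
A ∪ B includes all elements in either set.
Elements from A: {2, 14, 26, 35, 37}
Elements from B not already included: {9, 15, 21, 24, 36}
A ∪ B = {2, 9, 14, 15, 21, 24, 26, 35, 36, 37}

{2, 9, 14, 15, 21, 24, 26, 35, 36, 37}


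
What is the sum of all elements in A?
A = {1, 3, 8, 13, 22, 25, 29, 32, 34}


Set A = {1, 3, 8, 13, 22, 25, 29, 32, 34}
Sum = 1 + 3 + 8 + 13 + 22 + 25 + 29 + 32 + 34 = 167

167


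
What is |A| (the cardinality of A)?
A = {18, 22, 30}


Set A = {18, 22, 30}
Listing elements: 18, 22, 30
Counting: 3 elements
|A| = 3

3


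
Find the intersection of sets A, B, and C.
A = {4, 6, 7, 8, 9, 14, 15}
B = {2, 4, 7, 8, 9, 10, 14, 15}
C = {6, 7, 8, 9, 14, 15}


Set A = {4, 6, 7, 8, 9, 14, 15}
Set B = {2, 4, 7, 8, 9, 10, 14, 15}
Set C = {6, 7, 8, 9, 14, 15}
First, A ∩ B = {4, 7, 8, 9, 14, 15}
Then, (A ∩ B) ∩ C = {7, 8, 9, 14, 15}

{7, 8, 9, 14, 15}


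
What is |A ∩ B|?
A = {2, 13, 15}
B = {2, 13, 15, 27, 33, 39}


Set A = {2, 13, 15}
Set B = {2, 13, 15, 27, 33, 39}
A ∩ B = {2, 13, 15}
|A ∩ B| = 3

3


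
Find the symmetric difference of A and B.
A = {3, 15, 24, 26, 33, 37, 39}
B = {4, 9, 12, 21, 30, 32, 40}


Set A = {3, 15, 24, 26, 33, 37, 39}
Set B = {4, 9, 12, 21, 30, 32, 40}
A △ B = (A \ B) ∪ (B \ A)
Elements in A but not B: {3, 15, 24, 26, 33, 37, 39}
Elements in B but not A: {4, 9, 12, 21, 30, 32, 40}
A △ B = {3, 4, 9, 12, 15, 21, 24, 26, 30, 32, 33, 37, 39, 40}

{3, 4, 9, 12, 15, 21, 24, 26, 30, 32, 33, 37, 39, 40}


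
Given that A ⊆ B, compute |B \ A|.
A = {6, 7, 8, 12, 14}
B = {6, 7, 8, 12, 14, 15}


Set A = {6, 7, 8, 12, 14}, |A| = 5
Set B = {6, 7, 8, 12, 14, 15}, |B| = 6
Since A ⊆ B: B \ A = {15}
|B| - |A| = 6 - 5 = 1

1


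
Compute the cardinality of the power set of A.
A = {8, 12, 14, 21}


Set A = {8, 12, 14, 21}
|A| = 4
The power set P(A) contains all subsets of A.
|P(A)| = 2^|A| = 2^4 = 16

16


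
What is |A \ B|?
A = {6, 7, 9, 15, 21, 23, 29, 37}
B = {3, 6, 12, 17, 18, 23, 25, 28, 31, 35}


Set A = {6, 7, 9, 15, 21, 23, 29, 37}
Set B = {3, 6, 12, 17, 18, 23, 25, 28, 31, 35}
A \ B = {7, 9, 15, 21, 29, 37}
|A \ B| = 6

6


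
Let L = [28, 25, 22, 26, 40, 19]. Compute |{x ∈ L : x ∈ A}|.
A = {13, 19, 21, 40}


Set A = {13, 19, 21, 40}
Candidates: [28, 25, 22, 26, 40, 19]
Check each candidate:
28 ∉ A, 25 ∉ A, 22 ∉ A, 26 ∉ A, 40 ∈ A, 19 ∈ A
Count of candidates in A: 2

2


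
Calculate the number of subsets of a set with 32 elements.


The set has 32 elements.
The power set contains all possible subsets.
|P(A)| = 2^|A| = 2^32 = 4294967296

4294967296


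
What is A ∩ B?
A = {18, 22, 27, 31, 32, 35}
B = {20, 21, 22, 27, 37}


Set A = {18, 22, 27, 31, 32, 35}
Set B = {20, 21, 22, 27, 37}
A ∩ B includes only elements in both sets.
Check each element of A against B:
18 ✗, 22 ✓, 27 ✓, 31 ✗, 32 ✗, 35 ✗
A ∩ B = {22, 27}

{22, 27}


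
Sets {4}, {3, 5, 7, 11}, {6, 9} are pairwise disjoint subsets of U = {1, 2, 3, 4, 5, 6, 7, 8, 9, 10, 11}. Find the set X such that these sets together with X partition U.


U = {1, 2, 3, 4, 5, 6, 7, 8, 9, 10, 11}
Shown blocks: {4}, {3, 5, 7, 11}, {6, 9}
A partition's blocks are pairwise disjoint and cover U, so the missing block = U \ (union of shown blocks).
Union of shown blocks: {3, 4, 5, 6, 7, 9, 11}
Missing block = U \ (union) = {1, 2, 8, 10}

{1, 2, 8, 10}


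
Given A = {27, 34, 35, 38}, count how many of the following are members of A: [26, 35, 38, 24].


Set A = {27, 34, 35, 38}
Candidates: [26, 35, 38, 24]
Check each candidate:
26 ∉ A, 35 ∈ A, 38 ∈ A, 24 ∉ A
Count of candidates in A: 2

2


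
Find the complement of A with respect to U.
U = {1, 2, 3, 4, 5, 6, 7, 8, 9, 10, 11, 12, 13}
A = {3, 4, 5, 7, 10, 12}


Universal set U = {1, 2, 3, 4, 5, 6, 7, 8, 9, 10, 11, 12, 13}
Set A = {3, 4, 5, 7, 10, 12}
A' = U \ A = elements in U but not in A
Checking each element of U:
1 (not in A, include), 2 (not in A, include), 3 (in A, exclude), 4 (in A, exclude), 5 (in A, exclude), 6 (not in A, include), 7 (in A, exclude), 8 (not in A, include), 9 (not in A, include), 10 (in A, exclude), 11 (not in A, include), 12 (in A, exclude), 13 (not in A, include)
A' = {1, 2, 6, 8, 9, 11, 13}

{1, 2, 6, 8, 9, 11, 13}


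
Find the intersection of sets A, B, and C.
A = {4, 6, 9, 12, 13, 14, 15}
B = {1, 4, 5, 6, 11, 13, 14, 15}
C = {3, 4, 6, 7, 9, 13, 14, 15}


Set A = {4, 6, 9, 12, 13, 14, 15}
Set B = {1, 4, 5, 6, 11, 13, 14, 15}
Set C = {3, 4, 6, 7, 9, 13, 14, 15}
First, A ∩ B = {4, 6, 13, 14, 15}
Then, (A ∩ B) ∩ C = {4, 6, 13, 14, 15}

{4, 6, 13, 14, 15}


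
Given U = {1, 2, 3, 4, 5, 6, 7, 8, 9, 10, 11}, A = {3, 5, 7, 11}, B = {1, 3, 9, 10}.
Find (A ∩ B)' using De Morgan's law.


U = {1, 2, 3, 4, 5, 6, 7, 8, 9, 10, 11}
A = {3, 5, 7, 11}, B = {1, 3, 9, 10}
A ∩ B = {3}
(A ∩ B)' = U \ (A ∩ B) = {1, 2, 4, 5, 6, 7, 8, 9, 10, 11}
Verification via A' ∪ B': A' = {1, 2, 4, 6, 8, 9, 10}, B' = {2, 4, 5, 6, 7, 8, 11}
A' ∪ B' = {1, 2, 4, 5, 6, 7, 8, 9, 10, 11} ✓

{1, 2, 4, 5, 6, 7, 8, 9, 10, 11}


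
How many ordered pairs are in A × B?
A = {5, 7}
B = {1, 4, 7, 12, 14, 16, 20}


Set A = {5, 7} has 2 elements.
Set B = {1, 4, 7, 12, 14, 16, 20} has 7 elements.
|A × B| = |A| × |B| = 2 × 7 = 14

14


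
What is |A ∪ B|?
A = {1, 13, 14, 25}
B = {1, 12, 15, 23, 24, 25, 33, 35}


Set A = {1, 13, 14, 25}, |A| = 4
Set B = {1, 12, 15, 23, 24, 25, 33, 35}, |B| = 8
A ∩ B = {1, 25}, |A ∩ B| = 2
|A ∪ B| = |A| + |B| - |A ∩ B| = 4 + 8 - 2 = 10

10


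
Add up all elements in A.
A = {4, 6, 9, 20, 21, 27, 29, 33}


Set A = {4, 6, 9, 20, 21, 27, 29, 33}
Sum = 4 + 6 + 9 + 20 + 21 + 27 + 29 + 33 = 149

149


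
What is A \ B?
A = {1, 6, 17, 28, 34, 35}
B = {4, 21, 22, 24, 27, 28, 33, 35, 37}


Set A = {1, 6, 17, 28, 34, 35}
Set B = {4, 21, 22, 24, 27, 28, 33, 35, 37}
A \ B includes elements in A that are not in B.
Check each element of A:
1 (not in B, keep), 6 (not in B, keep), 17 (not in B, keep), 28 (in B, remove), 34 (not in B, keep), 35 (in B, remove)
A \ B = {1, 6, 17, 34}

{1, 6, 17, 34}


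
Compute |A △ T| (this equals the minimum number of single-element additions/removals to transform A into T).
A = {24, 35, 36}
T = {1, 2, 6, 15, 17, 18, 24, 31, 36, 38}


Set A = {24, 35, 36}
Set T = {1, 2, 6, 15, 17, 18, 24, 31, 36, 38}
Elements to remove from A (in A, not in T): {35} → 1 removals
Elements to add to A (in T, not in A): {1, 2, 6, 15, 17, 18, 31, 38} → 8 additions
Total edits = 1 + 8 = 9

9


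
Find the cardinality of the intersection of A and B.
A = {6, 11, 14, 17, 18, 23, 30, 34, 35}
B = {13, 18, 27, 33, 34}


Set A = {6, 11, 14, 17, 18, 23, 30, 34, 35}
Set B = {13, 18, 27, 33, 34}
A ∩ B = {18, 34}
|A ∩ B| = 2

2


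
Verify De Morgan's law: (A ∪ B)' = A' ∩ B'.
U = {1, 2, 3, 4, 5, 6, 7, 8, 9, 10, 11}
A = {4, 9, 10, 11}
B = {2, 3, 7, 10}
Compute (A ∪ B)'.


U = {1, 2, 3, 4, 5, 6, 7, 8, 9, 10, 11}
A = {4, 9, 10, 11}, B = {2, 3, 7, 10}
A ∪ B = {2, 3, 4, 7, 9, 10, 11}
(A ∪ B)' = U \ (A ∪ B) = {1, 5, 6, 8}
Verification via A' ∩ B': A' = {1, 2, 3, 5, 6, 7, 8}, B' = {1, 4, 5, 6, 8, 9, 11}
A' ∩ B' = {1, 5, 6, 8} ✓

{1, 5, 6, 8}


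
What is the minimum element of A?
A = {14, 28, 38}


Set A = {14, 28, 38}
Elements in ascending order: 14, 28, 38
The smallest element is 14.

14


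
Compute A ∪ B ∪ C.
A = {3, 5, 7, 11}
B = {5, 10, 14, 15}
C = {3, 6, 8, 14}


Set A = {3, 5, 7, 11}
Set B = {5, 10, 14, 15}
Set C = {3, 6, 8, 14}
First, A ∪ B = {3, 5, 7, 10, 11, 14, 15}
Then, (A ∪ B) ∪ C = {3, 5, 6, 7, 8, 10, 11, 14, 15}

{3, 5, 6, 7, 8, 10, 11, 14, 15}


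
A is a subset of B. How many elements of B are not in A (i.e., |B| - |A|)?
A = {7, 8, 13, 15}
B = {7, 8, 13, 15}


Set A = {7, 8, 13, 15}, |A| = 4
Set B = {7, 8, 13, 15}, |B| = 4
Since A ⊆ B: B \ A = {}
|B| - |A| = 4 - 4 = 0

0


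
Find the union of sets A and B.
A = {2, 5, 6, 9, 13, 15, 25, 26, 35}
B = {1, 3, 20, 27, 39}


Set A = {2, 5, 6, 9, 13, 15, 25, 26, 35}
Set B = {1, 3, 20, 27, 39}
A ∪ B includes all elements in either set.
Elements from A: {2, 5, 6, 9, 13, 15, 25, 26, 35}
Elements from B not already included: {1, 3, 20, 27, 39}
A ∪ B = {1, 2, 3, 5, 6, 9, 13, 15, 20, 25, 26, 27, 35, 39}

{1, 2, 3, 5, 6, 9, 13, 15, 20, 25, 26, 27, 35, 39}


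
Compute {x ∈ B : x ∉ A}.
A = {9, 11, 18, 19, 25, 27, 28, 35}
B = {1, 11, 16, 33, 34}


Set A = {9, 11, 18, 19, 25, 27, 28, 35}
Set B = {1, 11, 16, 33, 34}
Check each element of B against A:
1 ∉ A (include), 11 ∈ A, 16 ∉ A (include), 33 ∉ A (include), 34 ∉ A (include)
Elements of B not in A: {1, 16, 33, 34}

{1, 16, 33, 34}


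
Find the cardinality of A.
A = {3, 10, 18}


Set A = {3, 10, 18}
Listing elements: 3, 10, 18
Counting: 3 elements
|A| = 3

3


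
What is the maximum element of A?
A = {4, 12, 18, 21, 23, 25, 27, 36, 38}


Set A = {4, 12, 18, 21, 23, 25, 27, 36, 38}
Elements in ascending order: 4, 12, 18, 21, 23, 25, 27, 36, 38
The largest element is 38.

38


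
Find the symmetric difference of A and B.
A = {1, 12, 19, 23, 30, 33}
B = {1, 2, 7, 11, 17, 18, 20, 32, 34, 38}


Set A = {1, 12, 19, 23, 30, 33}
Set B = {1, 2, 7, 11, 17, 18, 20, 32, 34, 38}
A △ B = (A \ B) ∪ (B \ A)
Elements in A but not B: {12, 19, 23, 30, 33}
Elements in B but not A: {2, 7, 11, 17, 18, 20, 32, 34, 38}
A △ B = {2, 7, 11, 12, 17, 18, 19, 20, 23, 30, 32, 33, 34, 38}

{2, 7, 11, 12, 17, 18, 19, 20, 23, 30, 32, 33, 34, 38}


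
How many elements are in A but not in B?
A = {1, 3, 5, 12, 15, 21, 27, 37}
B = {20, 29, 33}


Set A = {1, 3, 5, 12, 15, 21, 27, 37}
Set B = {20, 29, 33}
A \ B = {1, 3, 5, 12, 15, 21, 27, 37}
|A \ B| = 8

8


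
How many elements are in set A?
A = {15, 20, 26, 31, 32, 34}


Set A = {15, 20, 26, 31, 32, 34}
Listing elements: 15, 20, 26, 31, 32, 34
Counting: 6 elements
|A| = 6

6


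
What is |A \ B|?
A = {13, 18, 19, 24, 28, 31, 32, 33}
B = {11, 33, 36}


Set A = {13, 18, 19, 24, 28, 31, 32, 33}
Set B = {11, 33, 36}
A \ B = {13, 18, 19, 24, 28, 31, 32}
|A \ B| = 7

7


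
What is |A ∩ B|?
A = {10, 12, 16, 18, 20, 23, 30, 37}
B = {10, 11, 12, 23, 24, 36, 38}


Set A = {10, 12, 16, 18, 20, 23, 30, 37}
Set B = {10, 11, 12, 23, 24, 36, 38}
A ∩ B = {10, 12, 23}
|A ∩ B| = 3

3


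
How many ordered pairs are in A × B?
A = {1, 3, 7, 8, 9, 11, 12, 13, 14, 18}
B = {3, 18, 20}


Set A = {1, 3, 7, 8, 9, 11, 12, 13, 14, 18} has 10 elements.
Set B = {3, 18, 20} has 3 elements.
|A × B| = |A| × |B| = 10 × 3 = 30

30


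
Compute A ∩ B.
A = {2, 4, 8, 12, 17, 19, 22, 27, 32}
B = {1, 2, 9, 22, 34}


Set A = {2, 4, 8, 12, 17, 19, 22, 27, 32}
Set B = {1, 2, 9, 22, 34}
A ∩ B includes only elements in both sets.
Check each element of A against B:
2 ✓, 4 ✗, 8 ✗, 12 ✗, 17 ✗, 19 ✗, 22 ✓, 27 ✗, 32 ✗
A ∩ B = {2, 22}

{2, 22}


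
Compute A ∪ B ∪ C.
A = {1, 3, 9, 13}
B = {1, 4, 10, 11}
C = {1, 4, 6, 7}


Set A = {1, 3, 9, 13}
Set B = {1, 4, 10, 11}
Set C = {1, 4, 6, 7}
First, A ∪ B = {1, 3, 4, 9, 10, 11, 13}
Then, (A ∪ B) ∪ C = {1, 3, 4, 6, 7, 9, 10, 11, 13}

{1, 3, 4, 6, 7, 9, 10, 11, 13}


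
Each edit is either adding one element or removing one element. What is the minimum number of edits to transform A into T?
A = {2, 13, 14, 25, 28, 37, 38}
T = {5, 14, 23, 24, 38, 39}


Set A = {2, 13, 14, 25, 28, 37, 38}
Set T = {5, 14, 23, 24, 38, 39}
Elements to remove from A (in A, not in T): {2, 13, 25, 28, 37} → 5 removals
Elements to add to A (in T, not in A): {5, 23, 24, 39} → 4 additions
Total edits = 5 + 4 = 9

9


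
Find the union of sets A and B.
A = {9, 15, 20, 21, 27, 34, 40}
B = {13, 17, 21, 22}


Set A = {9, 15, 20, 21, 27, 34, 40}
Set B = {13, 17, 21, 22}
A ∪ B includes all elements in either set.
Elements from A: {9, 15, 20, 21, 27, 34, 40}
Elements from B not already included: {13, 17, 22}
A ∪ B = {9, 13, 15, 17, 20, 21, 22, 27, 34, 40}

{9, 13, 15, 17, 20, 21, 22, 27, 34, 40}


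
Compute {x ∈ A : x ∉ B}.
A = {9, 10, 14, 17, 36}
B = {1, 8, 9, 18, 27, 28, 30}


Set A = {9, 10, 14, 17, 36}
Set B = {1, 8, 9, 18, 27, 28, 30}
Check each element of A against B:
9 ∈ B, 10 ∉ B (include), 14 ∉ B (include), 17 ∉ B (include), 36 ∉ B (include)
Elements of A not in B: {10, 14, 17, 36}

{10, 14, 17, 36}
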